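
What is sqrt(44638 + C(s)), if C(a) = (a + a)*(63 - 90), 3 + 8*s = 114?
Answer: sqrt(175555)/2 ≈ 209.50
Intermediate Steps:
s = 111/8 (s = -3/8 + (1/8)*114 = -3/8 + 57/4 = 111/8 ≈ 13.875)
C(a) = -54*a (C(a) = (2*a)*(-27) = -54*a)
sqrt(44638 + C(s)) = sqrt(44638 - 54*111/8) = sqrt(44638 - 2997/4) = sqrt(175555/4) = sqrt(175555)/2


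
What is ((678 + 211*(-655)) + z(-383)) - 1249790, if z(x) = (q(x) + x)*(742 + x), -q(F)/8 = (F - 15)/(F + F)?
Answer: -584575290/383 ≈ -1.5263e+6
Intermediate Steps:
q(F) = -4*(-15 + F)/F (q(F) = -8*(F - 15)/(F + F) = -8*(-15 + F)/(2*F) = -8*(-15 + F)*1/(2*F) = -4*(-15 + F)/F)
z(x) = (742 + x)*(-4 + x + 60/x) (z(x) = ((-4 + 60/x) + x)*(742 + x) = (-4 + x + 60/x)*(742 + x) = (742 + x)*(-4 + x + 60/x))
((678 + 211*(-655)) + z(-383)) - 1249790 = ((678 + 211*(-655)) + (-2908 + (-383)² + 738*(-383) + 44520/(-383))) - 1249790 = ((678 - 138205) + (-2908 + 146689 - 282654 + 44520*(-1/383))) - 1249790 = (-137527 + (-2908 + 146689 - 282654 - 44520/383)) - 1249790 = (-137527 - 53232879/383) - 1249790 = -105905720/383 - 1249790 = -584575290/383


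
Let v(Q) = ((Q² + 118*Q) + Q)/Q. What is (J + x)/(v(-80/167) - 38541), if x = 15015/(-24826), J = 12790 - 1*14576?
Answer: 7407159917/159297369604 ≈ 0.046499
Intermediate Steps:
v(Q) = (Q² + 119*Q)/Q
J = -1786 (J = 12790 - 14576 = -1786)
x = -15015/24826 (x = 15015*(-1/24826) = -15015/24826 ≈ -0.60481)
(J + x)/(v(-80/167) - 38541) = (-1786 - 15015/24826)/((119 - 80/167) - 38541) = -44354251/(24826*((119 - 80*1/167) - 38541)) = -44354251/(24826*((119 - 80/167) - 38541)) = -44354251/(24826*(19793/167 - 38541)) = -44354251/(24826*(-6416554/167)) = -44354251/24826*(-167/6416554) = 7407159917/159297369604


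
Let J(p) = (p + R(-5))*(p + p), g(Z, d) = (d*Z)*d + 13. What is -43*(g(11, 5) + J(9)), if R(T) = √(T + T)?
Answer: -19350 - 774*I*√10 ≈ -19350.0 - 2447.6*I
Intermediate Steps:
g(Z, d) = 13 + Z*d² (g(Z, d) = (Z*d)*d + 13 = Z*d² + 13 = 13 + Z*d²)
R(T) = √2*√T (R(T) = √(2*T) = √2*√T)
J(p) = 2*p*(p + I*√10) (J(p) = (p + √2*√(-5))*(p + p) = (p + √2*(I*√5))*(2*p) = (p + I*√10)*(2*p) = 2*p*(p + I*√10))
-43*(g(11, 5) + J(9)) = -43*((13 + 11*5²) + 2*9*(9 + I*√10)) = -43*((13 + 11*25) + (162 + 18*I*√10)) = -43*((13 + 275) + (162 + 18*I*√10)) = -43*(288 + (162 + 18*I*√10)) = -43*(450 + 18*I*√10) = -19350 - 774*I*√10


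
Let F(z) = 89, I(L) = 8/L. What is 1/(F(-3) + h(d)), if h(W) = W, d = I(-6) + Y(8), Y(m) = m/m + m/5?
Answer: 15/1354 ≈ 0.011078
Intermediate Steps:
Y(m) = 1 + m/5 (Y(m) = 1 + m*(⅕) = 1 + m/5)
d = 19/15 (d = 8/(-6) + (1 + (⅕)*8) = 8*(-⅙) + (1 + 8/5) = -4/3 + 13/5 = 19/15 ≈ 1.2667)
1/(F(-3) + h(d)) = 1/(89 + 19/15) = 1/(1354/15) = 15/1354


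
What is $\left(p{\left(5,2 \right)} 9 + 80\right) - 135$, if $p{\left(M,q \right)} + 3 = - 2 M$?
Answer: $-172$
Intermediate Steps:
$p{\left(M,q \right)} = -3 - 2 M$
$\left(p{\left(5,2 \right)} 9 + 80\right) - 135 = \left(\left(-3 - 10\right) 9 + 80\right) - 135 = \left(\left(-13\right) 9 + 80\right) - 135 = \left(-117 + 80\right) - 135 = -37 - 135 = -172$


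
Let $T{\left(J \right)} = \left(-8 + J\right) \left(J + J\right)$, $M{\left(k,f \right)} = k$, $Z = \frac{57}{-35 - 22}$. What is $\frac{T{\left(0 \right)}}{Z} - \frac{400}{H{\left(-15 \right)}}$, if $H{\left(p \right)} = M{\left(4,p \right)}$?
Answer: $-100$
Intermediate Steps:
$Z = -1$ ($Z = \frac{57}{-35 - 22} = \frac{57}{-57} = 57 \left(- \frac{1}{57}\right) = -1$)
$T{\left(J \right)} = 2 J \left(-8 + J\right)$ ($T{\left(J \right)} = \left(-8 + J\right) 2 J = 2 J \left(-8 + J\right)$)
$H{\left(p \right)} = 4$
$\frac{T{\left(0 \right)}}{Z} - \frac{400}{H{\left(-15 \right)}} = \frac{2 \cdot 0 \left(-8 + 0\right)}{-1} - \frac{400}{4} = 2 \cdot 0 \left(-8\right) \left(-1\right) - 100 = 0 \left(-1\right) - 100 = 0 - 100 = -100$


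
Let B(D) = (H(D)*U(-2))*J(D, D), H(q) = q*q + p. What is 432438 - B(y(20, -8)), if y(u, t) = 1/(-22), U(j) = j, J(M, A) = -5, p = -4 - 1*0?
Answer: 104659671/242 ≈ 4.3248e+5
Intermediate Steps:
p = -4 (p = -4 + 0 = -4)
y(u, t) = -1/22
H(q) = -4 + q² (H(q) = q*q - 4 = q² - 4 = -4 + q²)
B(D) = -40 + 10*D² (B(D) = ((-4 + D²)*(-2))*(-5) = (8 - 2*D²)*(-5) = -40 + 10*D²)
432438 - B(y(20, -8)) = 432438 - (-40 + 10*(-1/22)²) = 432438 - (-40 + 10*(1/484)) = 432438 - (-40 + 5/242) = 432438 - 1*(-9675/242) = 432438 + 9675/242 = 104659671/242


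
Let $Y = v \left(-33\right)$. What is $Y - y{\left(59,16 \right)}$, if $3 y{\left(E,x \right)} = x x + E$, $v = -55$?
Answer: $1710$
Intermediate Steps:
$y{\left(E,x \right)} = \frac{E}{3} + \frac{x^{2}}{3}$ ($y{\left(E,x \right)} = \frac{x x + E}{3} = \frac{x^{2} + E}{3} = \frac{E + x^{2}}{3} = \frac{E}{3} + \frac{x^{2}}{3}$)
$Y = 1815$ ($Y = \left(-55\right) \left(-33\right) = 1815$)
$Y - y{\left(59,16 \right)} = 1815 - \left(\frac{1}{3} \cdot 59 + \frac{16^{2}}{3}\right) = 1815 - \left(\frac{59}{3} + \frac{1}{3} \cdot 256\right) = 1815 - \left(\frac{59}{3} + \frac{256}{3}\right) = 1815 - 105 = 1710$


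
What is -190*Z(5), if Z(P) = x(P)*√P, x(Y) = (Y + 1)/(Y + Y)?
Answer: -114*√5 ≈ -254.91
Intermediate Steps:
x(Y) = (1 + Y)/(2*Y) (x(Y) = (1 + Y)/((2*Y)) = (1 + Y)*(1/(2*Y)) = (1 + Y)/(2*Y))
Z(P) = (1 + P)/(2*√P) (Z(P) = ((1 + P)/(2*P))*√P = (1 + P)/(2*√P))
-190*Z(5) = -95*(1 + 5)/√5 = -95*√5/5*6 = -114*√5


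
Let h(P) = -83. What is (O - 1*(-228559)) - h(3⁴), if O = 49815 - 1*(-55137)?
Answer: 333594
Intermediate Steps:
O = 104952 (O = 49815 + 55137 = 104952)
(O - 1*(-228559)) - h(3⁴) = (104952 - 1*(-228559)) - 1*(-83) = (104952 + 228559) + 83 = 333511 + 83 = 333594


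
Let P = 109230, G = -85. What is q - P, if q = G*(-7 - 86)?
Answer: -101325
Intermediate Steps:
q = 7905 (q = -85*(-7 - 86) = -85*(-93) = 7905)
q - P = 7905 - 1*109230 = 7905 - 109230 = -101325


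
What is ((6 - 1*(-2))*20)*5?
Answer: 800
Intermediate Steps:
((6 - 1*(-2))*20)*5 = ((6 + 2)*20)*5 = (8*20)*5 = 160*5 = 800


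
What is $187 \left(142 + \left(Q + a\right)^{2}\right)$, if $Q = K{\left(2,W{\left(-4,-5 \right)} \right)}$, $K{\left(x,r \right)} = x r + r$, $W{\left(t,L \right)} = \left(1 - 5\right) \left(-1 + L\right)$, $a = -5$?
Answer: $865997$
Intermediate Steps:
$W{\left(t,L \right)} = 4 - 4 L$ ($W{\left(t,L \right)} = - 4 \left(-1 + L\right) = 4 - 4 L$)
$K{\left(x,r \right)} = r + r x$ ($K{\left(x,r \right)} = r x + r = r + r x$)
$Q = 72$ ($Q = \left(4 - -20\right) \left(1 + 2\right) = \left(4 + 20\right) 3 = 24 \cdot 3 = 72$)
$187 \left(142 + \left(Q + a\right)^{2}\right) = 187 \left(142 + \left(72 - 5\right)^{2}\right) = 187 \left(142 + 67^{2}\right) = 187 \left(142 + 4489\right) = 187 \cdot 4631 = 865997$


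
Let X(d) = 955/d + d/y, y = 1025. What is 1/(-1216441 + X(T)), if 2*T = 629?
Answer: -1289450/1568535536309 ≈ -8.2207e-7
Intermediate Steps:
T = 629/2 (T = (½)*629 = 629/2 ≈ 314.50)
X(d) = 955/d + d/1025
1/(-1216441 + X(T)) = 1/(-1216441 + (955/(629/2) + (1/1025)*(629/2))) = 1/(-1216441 + (955*(2/629) + 629/2050)) = 1/(-1216441 + (1910/629 + 629/2050)) = 1/(-1216441 + 4311141/1289450) = 1/(-1568535536309/1289450) = -1289450/1568535536309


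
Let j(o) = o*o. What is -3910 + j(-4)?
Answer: -3894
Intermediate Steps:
j(o) = o²
-3910 + j(-4) = -3910 + (-4)² = -3910 + 16 = -3894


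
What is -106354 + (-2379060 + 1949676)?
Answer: -535738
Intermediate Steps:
-106354 + (-2379060 + 1949676) = -106354 - 429384 = -535738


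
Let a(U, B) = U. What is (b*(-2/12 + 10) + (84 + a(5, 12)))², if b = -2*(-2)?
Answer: 148225/9 ≈ 16469.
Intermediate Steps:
b = 4
(b*(-2/12 + 10) + (84 + a(5, 12)))² = (4*(-2/12 + 10) + (84 + 5))² = (4*(-2*1/12 + 10) + 89)² = (4*(-⅙ + 10) + 89)² = (4*(59/6) + 89)² = (118/3 + 89)² = (385/3)² = 148225/9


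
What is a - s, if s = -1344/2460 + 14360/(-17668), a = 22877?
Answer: 20716010999/905485 ≈ 22878.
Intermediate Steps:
s = -1230654/905485 (s = -1344*1/2460 + 14360*(-1/17668) = -112/205 - 3590/4417 = -1230654/905485 ≈ -1.3591)
a - s = 22877 - 1*(-1230654/905485) = 22877 + 1230654/905485 = 20716010999/905485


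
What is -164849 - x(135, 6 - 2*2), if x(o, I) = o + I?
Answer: -164986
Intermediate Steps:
x(o, I) = I + o
-164849 - x(135, 6 - 2*2) = -164849 - ((6 - 2*2) + 135) = -164849 - ((6 - 4) + 135) = -164849 - (2 + 135) = -164849 - 1*137 = -164849 - 137 = -164986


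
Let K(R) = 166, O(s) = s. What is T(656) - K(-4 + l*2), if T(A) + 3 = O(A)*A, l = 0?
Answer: 430167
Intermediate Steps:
T(A) = -3 + A**2 (T(A) = -3 + A*A = -3 + A**2)
T(656) - K(-4 + l*2) = (-3 + 656**2) - 1*166 = (-3 + 430336) - 166 = 430333 - 166 = 430167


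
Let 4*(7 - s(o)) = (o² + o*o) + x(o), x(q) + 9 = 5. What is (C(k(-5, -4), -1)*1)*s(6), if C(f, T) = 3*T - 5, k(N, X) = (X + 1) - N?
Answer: 80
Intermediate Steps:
x(q) = -4 (x(q) = -9 + 5 = -4)
k(N, X) = 1 + X - N (k(N, X) = (1 + X) - N = 1 + X - N)
C(f, T) = -5 + 3*T
s(o) = 8 - o²/2 (s(o) = 7 - ((o² + o*o) - 4)/4 = 7 - ((o² + o²) - 4)/4 = 7 - (2*o² - 4)/4 = 7 - (-4 + 2*o²)/4 = 7 + (1 - o²/2) = 8 - o²/2)
(C(k(-5, -4), -1)*1)*s(6) = ((-5 + 3*(-1))*1)*(8 - ½*6²) = ((-5 - 3)*1)*(8 - ½*36) = (-8*1)*(8 - 18) = -8*(-10) = 80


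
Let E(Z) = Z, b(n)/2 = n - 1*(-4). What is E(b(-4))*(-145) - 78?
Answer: -78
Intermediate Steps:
b(n) = 8 + 2*n (b(n) = 2*(n - 1*(-4)) = 2*(n + 4) = 2*(4 + n) = 8 + 2*n)
E(b(-4))*(-145) - 78 = (8 + 2*(-4))*(-145) - 78 = (8 - 8)*(-145) - 78 = 0*(-145) - 78 = 0 - 78 = -78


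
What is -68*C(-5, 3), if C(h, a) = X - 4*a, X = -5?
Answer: 1156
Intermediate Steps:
C(h, a) = -5 - 4*a
-68*C(-5, 3) = -68*(-5 - 4*3) = -68*(-5 - 12) = -68*(-17) = 1156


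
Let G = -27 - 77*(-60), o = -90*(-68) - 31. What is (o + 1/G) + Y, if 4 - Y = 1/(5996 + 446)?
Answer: 180280331707/29588106 ≈ 6093.0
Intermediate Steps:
o = 6089 (o = 6120 - 31 = 6089)
G = 4593 (G = -27 + 4620 = 4593)
Y = 25767/6442 (Y = 4 - 1/(5996 + 446) = 4 - 1/6442 = 25767/6442 ≈ 3.9998)
(o + 1/G) + Y = (6089 + 1/4593) + 25767/6442 = 27966778/4593 + 25767/6442 = 180280331707/29588106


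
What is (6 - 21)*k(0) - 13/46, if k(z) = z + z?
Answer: -13/46 ≈ -0.28261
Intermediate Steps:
k(z) = 2*z
(6 - 21)*k(0) - 13/46 = (6 - 21)*(2*0) - 13/46 = -15*0 - 13*1/46 = 0 - 13/46 = -13/46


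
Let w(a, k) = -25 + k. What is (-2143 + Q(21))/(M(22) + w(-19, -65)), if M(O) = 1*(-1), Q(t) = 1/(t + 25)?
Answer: 98577/4186 ≈ 23.549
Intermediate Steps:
Q(t) = 1/(25 + t)
M(O) = -1
(-2143 + Q(21))/(M(22) + w(-19, -65)) = (-2143 + 1/(25 + 21))/(-1 + (-25 - 65)) = (-2143 + 1/46)/(-1 - 90) = (-2143 + 1/46)/(-91) = -98577/46*(-1/91) = 98577/4186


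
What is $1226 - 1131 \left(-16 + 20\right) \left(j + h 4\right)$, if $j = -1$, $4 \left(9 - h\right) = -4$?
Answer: $-175210$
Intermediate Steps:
$h = 10$ ($h = 9 - -1 = 9 + 1 = 10$)
$1226 - 1131 \left(-16 + 20\right) \left(j + h 4\right) = 1226 - 1131 \left(-16 + 20\right) \left(-1 + 10 \cdot 4\right) = 1226 - 1131 \cdot 4 \left(-1 + 40\right) = 1226 - 1131 \cdot 4 \cdot 39 = 1226 - 176436 = -175210$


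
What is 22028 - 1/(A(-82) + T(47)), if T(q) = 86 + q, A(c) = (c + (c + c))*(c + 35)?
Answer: 257617459/11695 ≈ 22028.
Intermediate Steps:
A(c) = 3*c*(35 + c) (A(c) = (c + 2*c)*(35 + c) = (3*c)*(35 + c) = 3*c*(35 + c))
22028 - 1/(A(-82) + T(47)) = 22028 - 1/(3*(-82)*(35 - 82) + (86 + 47)) = 22028 - 1/(3*(-82)*(-47) + 133) = 22028 - 1/(11562 + 133) = 22028 - 1/11695 = 257617459/11695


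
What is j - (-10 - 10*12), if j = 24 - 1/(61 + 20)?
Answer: 12473/81 ≈ 153.99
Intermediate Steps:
j = 1943/81 (j = 24 - 1/81 = 1943/81 ≈ 23.988)
j - (-10 - 10*12) = 1943/81 - (-10 - 10*12) = 1943/81 - (-10 - 120) = 1943/81 - 1*(-130) = 1943/81 + 130 = 12473/81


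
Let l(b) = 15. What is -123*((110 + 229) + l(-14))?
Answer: -43542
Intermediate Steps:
-123*((110 + 229) + l(-14)) = -123*((110 + 229) + 15) = -123*(339 + 15) = -123*354 = -43542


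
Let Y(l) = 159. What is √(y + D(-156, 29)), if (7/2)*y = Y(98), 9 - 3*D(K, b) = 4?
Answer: √20769/21 ≈ 6.8626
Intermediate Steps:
D(K, b) = 5/3 (D(K, b) = 3 - ⅓*4 = 3 - 4/3 = 5/3)
y = 318/7 (y = (2/7)*159 = 318/7 ≈ 45.429)
√(y + D(-156, 29)) = √(318/7 + 5/3) = √(989/21) = √20769/21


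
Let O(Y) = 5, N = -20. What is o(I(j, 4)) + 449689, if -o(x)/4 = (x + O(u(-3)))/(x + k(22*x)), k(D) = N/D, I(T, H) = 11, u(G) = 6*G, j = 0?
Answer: 594031425/1321 ≈ 4.4968e+5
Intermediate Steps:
k(D) = -20/D
o(x) = -4*(5 + x)/(x - 10/(11*x)) (o(x) = -4*(x + 5)/(x - 20*1/(22*x)) = -4*(5 + x)/(x - 10/(11*x)))
o(I(j, 4)) + 449689 = -44*11*(5 + 11)/(-10 + 11*11**2) + 449689 = -44*11*16/(-10 + 11*121) + 449689 = -44*11*16/(-10 + 1331) + 449689 = -44*11*16/1321 + 449689 = -44*11*1/1321*16 + 449689 = -7744/1321 + 449689 = 594031425/1321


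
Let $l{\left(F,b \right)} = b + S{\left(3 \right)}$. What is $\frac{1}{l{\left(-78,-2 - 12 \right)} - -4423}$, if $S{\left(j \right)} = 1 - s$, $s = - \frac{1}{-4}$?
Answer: $\frac{4}{17639} \approx 0.00022677$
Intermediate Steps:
$s = \frac{1}{4}$ ($s = \left(-1\right) \left(- \frac{1}{4}\right) = \frac{1}{4} \approx 0.25$)
$S{\left(j \right)} = \frac{3}{4}$ ($S{\left(j \right)} = 1 - \frac{1}{4} = \frac{3}{4}$)
$l{\left(F,b \right)} = \frac{3}{4} + b$ ($l{\left(F,b \right)} = b + \frac{3}{4} = \frac{3}{4} + b$)
$\frac{1}{l{\left(-78,-2 - 12 \right)} - -4423} = \frac{1}{\left(\frac{3}{4} - 14\right) - -4423} = \frac{1}{\left(\frac{3}{4} - 14\right) + \left(-48 + 4471\right)} = \frac{1}{\left(\frac{3}{4} - 14\right) + 4423} = \frac{1}{- \frac{53}{4} + 4423} = \frac{1}{\frac{17639}{4}} = \frac{4}{17639}$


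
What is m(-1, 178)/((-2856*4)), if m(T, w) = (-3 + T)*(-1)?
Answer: -1/2856 ≈ -0.00035014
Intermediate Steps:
m(T, w) = 3 - T
m(-1, 178)/((-2856*4)) = (3 - 1*(-1))/((-2856*4)) = (3 + 1)/(-11424) = 4*(-1/11424) = -1/2856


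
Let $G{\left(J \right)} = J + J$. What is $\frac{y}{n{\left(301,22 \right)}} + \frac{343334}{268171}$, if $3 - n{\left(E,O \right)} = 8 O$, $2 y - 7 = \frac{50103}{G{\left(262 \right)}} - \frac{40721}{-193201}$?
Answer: $\frac{9234696154842211}{9393524387383784} \approx 0.98309$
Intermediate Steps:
$G{\left(J \right)} = 2 J$
$y = \frac{10409948775}{202474648}$ ($y = \frac{7}{2} + \frac{\frac{50103}{2 \cdot 262} - \frac{40721}{-193201}}{2} = \frac{7}{2} + \frac{\frac{50103}{524} - - \frac{40721}{193201}}{2} = \frac{7}{2} + \frac{50103 \cdot \frac{1}{524} + \frac{40721}{193201}}{2} = \frac{7}{2} + \frac{\frac{50103}{524} + \frac{40721}{193201}}{2} = \frac{7}{2} + \frac{1}{2} \cdot \frac{9701287507}{101237324} = \frac{7}{2} + \frac{9701287507}{202474648} = \frac{10409948775}{202474648} \approx 51.414$)
$n{\left(E,O \right)} = 3 - 8 O$
$\frac{y}{n{\left(301,22 \right)}} + \frac{343334}{268171} = \frac{10409948775}{202474648 \left(3 - 176\right)} + \frac{343334}{268171} = \frac{10409948775}{202474648 \left(3 - 176\right)} + 343334 \cdot \frac{1}{268171} = \frac{10409948775}{202474648 \left(-173\right)} + \frac{343334}{268171} = \frac{10409948775}{202474648} \left(- \frac{1}{173}\right) + \frac{343334}{268171} = - \frac{10409948775}{35028114104} + \frac{343334}{268171} = \frac{9234696154842211}{9393524387383784}$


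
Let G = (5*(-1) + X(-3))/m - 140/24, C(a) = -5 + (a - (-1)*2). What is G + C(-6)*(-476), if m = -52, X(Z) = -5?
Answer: 166856/39 ≈ 4278.4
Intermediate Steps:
C(a) = -3 + a (C(a) = -5 + (a - 1*(-2)) = -5 + (a + 2) = -5 + (2 + a) = -3 + a)
G = -220/39 (G = (5*(-1) - 5)/(-52) - 140/24 = (-5 - 5)*(-1/52) - 140*1/24 = -10*(-1/52) - 35/6 = 5/26 - 35/6 = -220/39 ≈ -5.6410)
G + C(-6)*(-476) = -220/39 + (-3 - 6)*(-476) = -220/39 - 9*(-476) = -220/39 + 4284 = 166856/39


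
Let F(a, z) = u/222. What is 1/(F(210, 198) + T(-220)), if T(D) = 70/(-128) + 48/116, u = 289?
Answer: 206016/240775 ≈ 0.85564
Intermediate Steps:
T(D) = -247/1856 (T(D) = 70*(-1/128) + 48*(1/116) = -35/64 + 12/29 = -247/1856)
F(a, z) = 289/222
1/(F(210, 198) + T(-220)) = 1/(289/222 - 247/1856) = 1/(240775/206016) = 206016/240775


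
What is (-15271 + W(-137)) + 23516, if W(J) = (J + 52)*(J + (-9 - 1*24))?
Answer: 22695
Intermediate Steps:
W(J) = (-33 + J)*(52 + J) (W(J) = (52 + J)*(J + (-9 - 24)) = (52 + J)*(J - 33) = (52 + J)*(-33 + J) = (-33 + J)*(52 + J))
(-15271 + W(-137)) + 23516 = (-15271 + (-1716 + (-137)² + 19*(-137))) + 23516 = (-15271 + (-1716 + 18769 - 2603)) + 23516 = (-15271 + 14450) + 23516 = -821 + 23516 = 22695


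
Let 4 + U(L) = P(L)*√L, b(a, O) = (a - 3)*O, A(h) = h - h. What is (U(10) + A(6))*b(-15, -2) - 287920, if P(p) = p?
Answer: -288064 + 360*√10 ≈ -2.8693e+5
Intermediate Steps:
A(h) = 0
b(a, O) = O*(-3 + a) (b(a, O) = (-3 + a)*O = O*(-3 + a))
U(L) = -4 + L^(3/2) (U(L) = -4 + L*√L = -4 + L^(3/2))
(U(10) + A(6))*b(-15, -2) - 287920 = ((-4 + 10^(3/2)) + 0)*(-2*(-3 - 15)) - 287920 = ((-4 + 10*√10) + 0)*(-2*(-18)) - 287920 = (-4 + 10*√10)*36 - 287920 = (-144 + 360*√10) - 287920 = -288064 + 360*√10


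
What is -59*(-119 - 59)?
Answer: 10502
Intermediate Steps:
-59*(-119 - 59) = -59*(-178) = 10502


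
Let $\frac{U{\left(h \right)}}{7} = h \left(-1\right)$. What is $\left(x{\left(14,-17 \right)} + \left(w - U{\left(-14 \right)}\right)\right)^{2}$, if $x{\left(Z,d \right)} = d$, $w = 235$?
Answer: $14400$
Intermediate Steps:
$U{\left(h \right)} = - 7 h$ ($U{\left(h \right)} = 7 h \left(-1\right) = 7 \left(- h\right) = - 7 h$)
$\left(x{\left(14,-17 \right)} + \left(w - U{\left(-14 \right)}\right)\right)^{2} = \left(-17 + \left(235 - \left(-7\right) \left(-14\right)\right)\right)^{2} = \left(-17 + \left(235 - 98\right)\right)^{2} = \left(-17 + 137\right)^{2} = 120^{2} = 14400$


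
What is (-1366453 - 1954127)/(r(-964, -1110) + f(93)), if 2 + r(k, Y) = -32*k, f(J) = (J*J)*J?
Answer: -1106860/278401 ≈ -3.9758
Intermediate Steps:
f(J) = J³ (f(J) = J²*J = J³)
r(k, Y) = -2 - 32*k
(-1366453 - 1954127)/(r(-964, -1110) + f(93)) = (-1366453 - 1954127)/((-2 - 32*(-964)) + 93³) = -3320580/((-2 + 30848) + 804357) = -3320580/(30846 + 804357) = -3320580/835203 = -3320580*1/835203 = -1106860/278401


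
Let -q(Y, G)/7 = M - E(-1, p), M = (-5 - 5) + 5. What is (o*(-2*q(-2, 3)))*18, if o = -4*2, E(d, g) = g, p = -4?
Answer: 2016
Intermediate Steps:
M = -5 (M = -10 + 5 = -5)
o = -8
q(Y, G) = 7 (q(Y, G) = -7*(-5 - 1*(-4)) = -7*(-5 + 4) = -7*(-1) = 7)
(o*(-2*q(-2, 3)))*18 = -(-16)*7*18 = -8*(-14)*18 = 112*18 = 2016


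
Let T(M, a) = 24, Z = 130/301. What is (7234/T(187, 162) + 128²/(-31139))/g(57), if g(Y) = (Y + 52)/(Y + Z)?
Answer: 1943631950485/12259673412 ≈ 158.54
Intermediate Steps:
Z = 130/301 (Z = 130*(1/301) = 130/301 ≈ 0.43189)
g(Y) = (52 + Y)/(130/301 + Y) (g(Y) = (Y + 52)/(Y + 130/301) = (52 + Y)/(130/301 + Y))
(7234/T(187, 162) + 128²/(-31139))/g(57) = (7234/24 + 128²/(-31139))/((301*(52 + 57)/(130 + 301*57))) = (7234*(1/24) + 16384*(-1/31139))/((301*109/(130 + 17157))) = (3617/12 - 16384/31139)/((301*109/17287)) = 112433155/(373668*((301*(1/17287)*109))) = 112433155/(373668*(32809/17287)) = (112433155/373668)*(17287/32809) = 1943631950485/12259673412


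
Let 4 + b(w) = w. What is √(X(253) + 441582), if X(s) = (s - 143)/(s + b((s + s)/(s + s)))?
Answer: √11039561/5 ≈ 664.52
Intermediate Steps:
b(w) = -4 + w
X(s) = (-143 + s)/(-3 + s) (X(s) = (s - 143)/(s + (-4 + (s + s)/(s + s))) = (-143 + s)/(s + (-4 + (2*s)/((2*s)))) = (-143 + s)/(s + (-4 + (2*s)*(1/(2*s)))) = (-143 + s)/(s + (-4 + 1)) = (-143 + s)/(s - 3) = (-143 + s)/(-3 + s))
√(X(253) + 441582) = √((-143 + 253)/(-3 + 253) + 441582) = √(110/250 + 441582) = √((1/250)*110 + 441582) = √(11/25 + 441582) = √(11039561/25) = √11039561/5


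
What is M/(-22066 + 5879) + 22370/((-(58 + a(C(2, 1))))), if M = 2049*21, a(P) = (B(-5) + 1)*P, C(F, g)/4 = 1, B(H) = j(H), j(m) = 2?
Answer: -36511522/113309 ≈ -322.23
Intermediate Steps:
B(H) = 2
C(F, g) = 4 (C(F, g) = 4*1 = 4)
a(P) = 3*P (a(P) = (2 + 1)*P = 3*P)
M = 43029
M/(-22066 + 5879) + 22370/((-(58 + a(C(2, 1))))) = 43029/(-22066 + 5879) + 22370/((-(58 + 3*4))) = 43029/(-16187) + 22370/((-(58 + 12))) = 43029*(-1/16187) + 22370/((-1*70)) = -43029/16187 + 22370/(-70) = -43029/16187 + 22370*(-1/70) = -43029/16187 - 2237/7 = -36511522/113309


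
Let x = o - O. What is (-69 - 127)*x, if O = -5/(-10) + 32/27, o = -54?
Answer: 294686/27 ≈ 10914.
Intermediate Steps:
O = 91/54 (O = -5*(-1/10) + 32*(1/27) = 1/2 + 32/27 = 91/54 ≈ 1.6852)
x = -3007/54 (x = -54 - 1*91/54 = -54 - 91/54 = -3007/54 ≈ -55.685)
(-69 - 127)*x = (-69 - 127)*(-3007/54) = -196*(-3007/54) = 294686/27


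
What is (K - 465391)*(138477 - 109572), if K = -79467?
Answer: -15749120490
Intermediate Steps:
(K - 465391)*(138477 - 109572) = (-79467 - 465391)*(138477 - 109572) = -544858*28905 = -15749120490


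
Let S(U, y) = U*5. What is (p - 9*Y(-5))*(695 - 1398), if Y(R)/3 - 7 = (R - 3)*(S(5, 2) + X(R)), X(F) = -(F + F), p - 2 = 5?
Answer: -5186734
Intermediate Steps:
p = 7 (p = 2 + 5 = 7)
X(F) = -2*F
S(U, y) = 5*U
Y(R) = 21 + 3*(-3 + R)*(25 - 2*R) (Y(R) = 21 + 3*((R - 3)*(5*5 - 2*R)) = 21 + 3*((-3 + R)*(25 - 2*R)) = 21 + 3*(-3 + R)*(25 - 2*R))
(p - 9*Y(-5))*(695 - 1398) = (7 - 9*(-204 - 6*(-5)**2 + 93*(-5)))*(695 - 1398) = (7 - 9*(-204 - 6*25 - 465))*(-703) = (7 - 9*(-204 - 150 - 465))*(-703) = (7 - 9*(-819))*(-703) = (7 + 7371)*(-703) = 7378*(-703) = -5186734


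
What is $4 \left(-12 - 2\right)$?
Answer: $-56$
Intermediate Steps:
$4 \left(-12 - 2\right) = 4 \left(-14\right) = -56$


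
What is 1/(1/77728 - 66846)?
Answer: -77728/5195805887 ≈ -1.4960e-5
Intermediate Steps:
1/(1/77728 - 66846) = 1/(-5195805887/77728) = -77728/5195805887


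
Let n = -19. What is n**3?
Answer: -6859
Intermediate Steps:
n**3 = (-19)**3 = -6859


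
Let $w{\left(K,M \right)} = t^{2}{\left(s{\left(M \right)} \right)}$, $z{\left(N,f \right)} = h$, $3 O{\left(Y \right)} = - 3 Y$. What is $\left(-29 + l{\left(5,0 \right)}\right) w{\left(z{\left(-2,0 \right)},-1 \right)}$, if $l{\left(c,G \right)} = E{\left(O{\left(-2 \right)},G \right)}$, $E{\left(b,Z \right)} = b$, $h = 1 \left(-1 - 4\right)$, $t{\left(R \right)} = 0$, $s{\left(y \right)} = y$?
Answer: $0$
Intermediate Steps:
$O{\left(Y \right)} = - Y$ ($O{\left(Y \right)} = \frac{\left(-3\right) Y}{3} = - Y$)
$h = -5$ ($h = 1 \left(-5\right) = -5$)
$z{\left(N,f \right)} = -5$
$l{\left(c,G \right)} = 2$ ($l{\left(c,G \right)} = \left(-1\right) \left(-2\right) = 2$)
$w{\left(K,M \right)} = 0$ ($w{\left(K,M \right)} = 0^{2} = 0$)
$\left(-29 + l{\left(5,0 \right)}\right) w{\left(z{\left(-2,0 \right)},-1 \right)} = \left(-29 + 2\right) 0 = \left(-27\right) 0 = 0$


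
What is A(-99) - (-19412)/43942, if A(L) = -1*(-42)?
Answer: 932488/21971 ≈ 42.442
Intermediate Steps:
A(L) = 42
A(-99) - (-19412)/43942 = 42 - (-19412)/43942 = 42 - 1*(-9706/21971) = 42 + 9706/21971 = 932488/21971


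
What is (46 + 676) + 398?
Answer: 1120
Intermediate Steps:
(46 + 676) + 398 = 722 + 398 = 1120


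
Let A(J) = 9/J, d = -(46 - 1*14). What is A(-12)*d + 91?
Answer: 115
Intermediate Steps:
d = -32 (d = -(46 - 14) = -1*32 = -32)
A(-12)*d + 91 = (9/(-12))*(-32) + 91 = (9*(-1/12))*(-32) + 91 = -¾*(-32) + 91 = 24 + 91 = 115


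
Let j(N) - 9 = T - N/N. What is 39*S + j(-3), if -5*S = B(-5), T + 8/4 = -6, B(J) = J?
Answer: 39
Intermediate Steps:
T = -8 (T = -2 - 6 = -8)
S = 1 (S = -⅕*(-5) = 1)
j(N) = 0 (j(N) = 9 + (-8 - N/N) = 9 + (-8 - 1*1) = 9 + (-8 - 1) = 9 - 9 = 0)
39*S + j(-3) = 39*1 + 0 = 39 + 0 = 39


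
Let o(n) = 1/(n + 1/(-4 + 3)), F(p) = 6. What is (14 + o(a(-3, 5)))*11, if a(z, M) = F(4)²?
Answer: 5401/35 ≈ 154.31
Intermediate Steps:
a(z, M) = 36 (a(z, M) = 6² = 36)
o(n) = 1/(-1 + n) (o(n) = 1/(n + 1/(-1)) = 1/(n - 1) = 1/(-1 + n))
(14 + o(a(-3, 5)))*11 = (14 + 1/(-1 + 36))*11 = (14 + 1/35)*11 = (491/35)*11 = 5401/35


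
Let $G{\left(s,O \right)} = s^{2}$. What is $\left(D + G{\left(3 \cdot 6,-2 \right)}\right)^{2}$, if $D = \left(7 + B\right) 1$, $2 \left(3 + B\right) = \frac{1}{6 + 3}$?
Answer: $\frac{34869025}{324} \approx 1.0762 \cdot 10^{5}$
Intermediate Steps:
$B = - \frac{53}{18}$ ($B = -3 + \frac{1}{2 \left(6 + 3\right)} = -3 + \frac{1}{2 \cdot 9} = -3 + \frac{1}{2} \cdot \frac{1}{9} = -3 + \frac{1}{18} = - \frac{53}{18} \approx -2.9444$)
$D = \frac{73}{18}$ ($D = \left(7 - \frac{53}{18}\right) 1 = \frac{73}{18} \cdot 1 = \frac{73}{18} \approx 4.0556$)
$\left(D + G{\left(3 \cdot 6,-2 \right)}\right)^{2} = \left(\frac{73}{18} + \left(3 \cdot 6\right)^{2}\right)^{2} = \left(\frac{73}{18} + 18^{2}\right)^{2} = \left(\frac{73}{18} + 324\right)^{2} = \left(\frac{5905}{18}\right)^{2} = \frac{34869025}{324}$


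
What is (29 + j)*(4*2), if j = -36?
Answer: -56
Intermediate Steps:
(29 + j)*(4*2) = (29 - 36)*(4*2) = -7*8 = -56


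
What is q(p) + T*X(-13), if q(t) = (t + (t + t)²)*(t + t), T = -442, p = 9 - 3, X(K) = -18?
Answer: 9756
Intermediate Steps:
p = 6
q(t) = 2*t*(t + 4*t²) (q(t) = (t + (2*t)²)*(2*t) = (t + 4*t²)*(2*t) = 2*t*(t + 4*t²))
q(p) + T*X(-13) = 6²*(2 + 8*6) - 442*(-18) = 36*(2 + 48) + 7956 = 36*50 + 7956 = 1800 + 7956 = 9756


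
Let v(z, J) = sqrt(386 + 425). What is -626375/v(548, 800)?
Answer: -626375*sqrt(811)/811 ≈ -21995.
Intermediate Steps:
v(z, J) = sqrt(811)
-626375/v(548, 800) = -626375*sqrt(811)/811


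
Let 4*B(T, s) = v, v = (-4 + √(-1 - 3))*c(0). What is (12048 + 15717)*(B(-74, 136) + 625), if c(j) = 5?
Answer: 17214300 + 138825*I/2 ≈ 1.7214e+7 + 69413.0*I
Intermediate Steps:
v = -20 + 10*I (v = (-4 + √(-1 - 3))*5 = (-4 + √(-4))*5 = (-4 + 2*I)*5 = -20 + 10*I ≈ -20.0 + 10.0*I)
B(T, s) = -5 + 5*I/2 (B(T, s) = (-20 + 10*I)/4 = -5 + 5*I/2)
(12048 + 15717)*(B(-74, 136) + 625) = (12048 + 15717)*((-5 + 5*I/2) + 625) = 27765*(620 + 5*I/2) = 17214300 + 138825*I/2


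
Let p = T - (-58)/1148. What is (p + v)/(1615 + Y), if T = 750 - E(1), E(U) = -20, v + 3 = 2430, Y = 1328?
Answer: 1835107/1689282 ≈ 1.0863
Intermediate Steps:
v = 2427 (v = -3 + 2430 = 2427)
T = 770 (T = 750 - 1*(-20) = 750 + 20 = 770)
p = 442009/574 (p = 770 - (-58)/1148 = 770 - 1*(-29/574) = 770 + 29/574 = 442009/574 ≈ 770.05)
(p + v)/(1615 + Y) = (442009/574 + 2427)/(1615 + 1328) = (1835107/574)/2943 = (1835107/574)*(1/2943) = 1835107/1689282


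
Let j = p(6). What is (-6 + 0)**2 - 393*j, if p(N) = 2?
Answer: -750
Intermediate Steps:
j = 2
(-6 + 0)**2 - 393*j = (-6 + 0)**2 - 393*2 = (-6)**2 - 786 = 36 - 786 = -750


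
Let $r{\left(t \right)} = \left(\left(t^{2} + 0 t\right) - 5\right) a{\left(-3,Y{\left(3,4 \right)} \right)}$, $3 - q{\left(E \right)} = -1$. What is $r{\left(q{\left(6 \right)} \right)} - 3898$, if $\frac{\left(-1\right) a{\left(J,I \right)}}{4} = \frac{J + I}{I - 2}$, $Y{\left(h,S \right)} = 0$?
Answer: $-3964$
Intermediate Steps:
$q{\left(E \right)} = 4$ ($q{\left(E \right)} = 3 - -1 = 3 + 1 = 4$)
$a{\left(J,I \right)} = - \frac{4 \left(I + J\right)}{-2 + I}$ ($a{\left(J,I \right)} = - 4 \frac{J + I}{I - 2} = - 4 \frac{I + J}{-2 + I} = - \frac{4 \left(I + J\right)}{-2 + I}$)
$r{\left(t \right)} = 30 - 6 t^{2}$ ($r{\left(t \right)} = \left(\left(t^{2} + 0 t\right) - 5\right) \frac{4 \left(\left(-1\right) 0 - -3\right)}{-2 + 0} = \left(\left(t^{2} + 0\right) - 5\right) \frac{4 \left(0 + 3\right)}{-2} = \left(t^{2} - 5\right) 4 \left(- \frac{1}{2}\right) 3 = \left(-5 + t^{2}\right) \left(-6\right) = 30 - 6 t^{2}$)
$r{\left(q{\left(6 \right)} \right)} - 3898 = \left(30 - 6 \cdot 4^{2}\right) - 3898 = \left(30 - 96\right) - 3898 = -66 - 3898 = -3964$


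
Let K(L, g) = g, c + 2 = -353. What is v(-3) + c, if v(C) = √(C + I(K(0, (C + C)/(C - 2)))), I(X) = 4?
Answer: -354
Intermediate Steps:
c = -355 (c = -2 - 353 = -355)
v(C) = √(4 + C) (v(C) = √(C + 4) = √(4 + C))
v(-3) + c = √(4 - 3) - 355 = √1 - 355 = 1 - 355 = -354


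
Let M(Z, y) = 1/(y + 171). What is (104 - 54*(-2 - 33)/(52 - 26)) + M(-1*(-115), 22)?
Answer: 443334/2509 ≈ 176.70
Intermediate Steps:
M(Z, y) = 1/(171 + y)
(104 - 54*(-2 - 33)/(52 - 26)) + M(-1*(-115), 22) = (104 - 54*(-2 - 33)/(52 - 26)) + 1/(171 + 22) = (104 - (-1890)/26) + 1/193 = (104 - 54*(-35/26)) + 1/193 = (104 + 945/13) + 1/193 = 2297/13 + 1/193 = 443334/2509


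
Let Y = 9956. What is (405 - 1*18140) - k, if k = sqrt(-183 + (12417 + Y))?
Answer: -17735 - sqrt(22190) ≈ -17884.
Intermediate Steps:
k = sqrt(22190) (k = sqrt(-183 + (12417 + 9956)) = sqrt(-183 + 22373) = sqrt(22190) ≈ 148.96)
(405 - 1*18140) - k = (405 - 1*18140) - sqrt(22190) = (405 - 18140) - sqrt(22190) = -17735 - sqrt(22190)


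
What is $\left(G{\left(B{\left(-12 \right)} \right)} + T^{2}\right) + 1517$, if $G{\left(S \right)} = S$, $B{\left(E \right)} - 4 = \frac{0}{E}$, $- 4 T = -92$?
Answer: $2050$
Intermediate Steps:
$T = 23$ ($T = \left(- \frac{1}{4}\right) \left(-92\right) = 23$)
$B{\left(E \right)} = 4$ ($B{\left(E \right)} = 4 + \frac{0}{E} = 4 + 0 = 4$)
$\left(G{\left(B{\left(-12 \right)} \right)} + T^{2}\right) + 1517 = \left(4 + 23^{2}\right) + 1517 = \left(4 + 529\right) + 1517 = 533 + 1517 = 2050$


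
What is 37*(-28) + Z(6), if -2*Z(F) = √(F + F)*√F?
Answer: -1036 - 3*√2 ≈ -1040.2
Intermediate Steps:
Z(F) = -F*√2/2 (Z(F) = -√(F + F)*√F/2 = -√(2*F)*√F/2 = -√2*√F*√F/2 = -F*√2/2)
37*(-28) + Z(6) = 37*(-28) - ½*6*√2 = -1036 - 3*√2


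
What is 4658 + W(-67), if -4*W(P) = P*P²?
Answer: 319395/4 ≈ 79849.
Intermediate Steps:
W(P) = -P³/4 (W(P) = -P*P²/4 = -P³/4)
4658 + W(-67) = 4658 - ¼*(-67)³ = 4658 - ¼*(-300763) = 4658 + 300763/4 = 319395/4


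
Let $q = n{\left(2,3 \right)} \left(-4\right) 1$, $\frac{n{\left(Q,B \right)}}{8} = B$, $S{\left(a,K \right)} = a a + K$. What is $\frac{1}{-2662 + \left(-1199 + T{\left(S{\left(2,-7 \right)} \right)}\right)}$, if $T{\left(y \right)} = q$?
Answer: $- \frac{1}{3957} \approx -0.00025272$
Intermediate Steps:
$S{\left(a,K \right)} = K + a^{2}$ ($S{\left(a,K \right)} = a^{2} + K = K + a^{2}$)
$n{\left(Q,B \right)} = 8 B$
$q = -96$ ($q = 8 \cdot 3 \left(-4\right) 1 = 24 \left(-4\right) 1 = \left(-96\right) 1 = -96$)
$T{\left(y \right)} = -96$
$\frac{1}{-2662 + \left(-1199 + T{\left(S{\left(2,-7 \right)} \right)}\right)} = \frac{1}{-2662 - 1295} = \frac{1}{-3957} = - \frac{1}{3957}$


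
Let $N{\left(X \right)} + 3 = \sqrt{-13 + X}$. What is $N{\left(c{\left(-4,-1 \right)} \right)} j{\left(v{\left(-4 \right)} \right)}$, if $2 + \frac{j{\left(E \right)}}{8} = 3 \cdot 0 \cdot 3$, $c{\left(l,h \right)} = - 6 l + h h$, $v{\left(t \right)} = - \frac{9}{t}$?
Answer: $48 - 32 \sqrt{3} \approx -7.4256$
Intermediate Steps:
$c{\left(l,h \right)} = h^{2} - 6 l$ ($c{\left(l,h \right)} = - 6 l + h^{2} = h^{2} - 6 l$)
$N{\left(X \right)} = -3 + \sqrt{-13 + X}$
$j{\left(E \right)} = -16$ ($j{\left(E \right)} = -16 + 8 \cdot 3 \cdot 0 \cdot 3 = -16 + 8 \cdot 0 \cdot 3 = -16 + 8 \cdot 0 = -16 + 0 = -16$)
$N{\left(c{\left(-4,-1 \right)} \right)} j{\left(v{\left(-4 \right)} \right)} = \left(-3 + \sqrt{-13 + \left(\left(-1\right)^{2} - -24\right)}\right) \left(-16\right) = \left(-3 + \sqrt{-13 + \left(1 + 24\right)}\right) \left(-16\right) = \left(-3 + \sqrt{-13 + 25}\right) \left(-16\right) = \left(-3 + \sqrt{12}\right) \left(-16\right) = \left(-3 + 2 \sqrt{3}\right) \left(-16\right) = 48 - 32 \sqrt{3}$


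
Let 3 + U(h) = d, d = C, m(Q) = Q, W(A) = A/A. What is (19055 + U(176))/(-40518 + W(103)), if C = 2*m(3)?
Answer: -19058/40517 ≈ -0.47037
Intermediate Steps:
W(A) = 1
C = 6 (C = 2*3 = 6)
d = 6
U(h) = 3 (U(h) = -3 + 6 = 3)
(19055 + U(176))/(-40518 + W(103)) = (19055 + 3)/(-40518 + 1) = 19058/(-40517) = 19058*(-1/40517) = -19058/40517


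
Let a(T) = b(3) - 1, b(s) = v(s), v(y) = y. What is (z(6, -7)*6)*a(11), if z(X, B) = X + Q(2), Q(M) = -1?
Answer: 60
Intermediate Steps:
b(s) = s
a(T) = 2 (a(T) = 3 - 1 = 2)
z(X, B) = -1 + X (z(X, B) = X - 1 = -1 + X)
(z(6, -7)*6)*a(11) = ((-1 + 6)*6)*2 = (5*6)*2 = 30*2 = 60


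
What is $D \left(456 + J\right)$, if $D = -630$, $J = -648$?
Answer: $120960$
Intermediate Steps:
$D \left(456 + J\right) = - 630 \left(456 - 648\right) = \left(-630\right) \left(-192\right) = 120960$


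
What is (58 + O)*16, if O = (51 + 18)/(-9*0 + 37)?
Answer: 35440/37 ≈ 957.84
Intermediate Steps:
O = 69/37 (O = 69/(0 + 37) = 69/37 ≈ 1.8649)
(58 + O)*16 = (58 + 69/37)*16 = (2215/37)*16 = 35440/37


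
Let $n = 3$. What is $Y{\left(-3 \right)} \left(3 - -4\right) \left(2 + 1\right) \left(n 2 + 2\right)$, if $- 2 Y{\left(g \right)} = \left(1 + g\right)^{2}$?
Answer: $-336$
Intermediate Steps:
$Y{\left(g \right)} = - \frac{\left(1 + g\right)^{2}}{2}$
$Y{\left(-3 \right)} \left(3 - -4\right) \left(2 + 1\right) \left(n 2 + 2\right) = - \frac{\left(1 - 3\right)^{2}}{2} \left(3 - -4\right) \left(2 + 1\right) \left(3 \cdot 2 + 2\right) = - \frac{\left(-2\right)^{2}}{2} \left(3 + 4\right) 3 \left(6 + 2\right) = \left(- \frac{1}{2}\right) 4 \cdot 7 \cdot 3 \cdot 8 = \left(-2\right) 7 \cdot 24 = \left(-14\right) 24 = -336$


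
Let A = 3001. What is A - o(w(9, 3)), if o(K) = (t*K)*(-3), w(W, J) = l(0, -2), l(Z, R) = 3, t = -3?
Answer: 2974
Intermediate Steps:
w(W, J) = 3
o(K) = 9*K (o(K) = -3*K*(-3) = 9*K)
A - o(w(9, 3)) = 3001 - 9*3 = 3001 - 1*27 = 3001 - 27 = 2974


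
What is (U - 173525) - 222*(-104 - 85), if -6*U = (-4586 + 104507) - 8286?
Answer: -293679/2 ≈ -1.4684e+5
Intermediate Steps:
U = -30545/2 (U = -((-4586 + 104507) - 8286)/6 = -(99921 - 8286)/6 = -1/6*91635 = -30545/2 ≈ -15273.)
(U - 173525) - 222*(-104 - 85) = (-30545/2 - 173525) - 222*(-104 - 85) = -377595/2 - 222*(-189) = -377595/2 + 41958 = -293679/2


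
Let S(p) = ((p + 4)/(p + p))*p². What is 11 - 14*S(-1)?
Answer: 32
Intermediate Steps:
S(p) = p*(4 + p)/2 (S(p) = ((4 + p)/((2*p)))*p² = ((4 + p)*(1/(2*p)))*p² = ((4 + p)/(2*p))*p² = p*(4 + p)/2)
11 - 14*S(-1) = 11 - 7*(-1)*(4 - 1) = 11 - 7*(-1)*3 = 11 - 14*(-3/2) = 11 + 21 = 32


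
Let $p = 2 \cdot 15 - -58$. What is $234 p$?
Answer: $20592$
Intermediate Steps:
$p = 88$ ($p = 30 + 58 = 88$)
$234 p = 234 \cdot 88 = 20592$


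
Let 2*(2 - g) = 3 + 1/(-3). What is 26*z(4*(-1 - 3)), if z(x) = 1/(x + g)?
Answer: -39/23 ≈ -1.6957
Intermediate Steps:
g = ⅔ (g = 2 - (3 + 1/(-3))/2 = 2 - (3 - ⅓)/2 = 2 - ½*8/3 = 2 - 4/3 = ⅔ ≈ 0.66667)
z(x) = 1/(⅔ + x) (z(x) = 1/(x + ⅔) = 1/(⅔ + x))
26*z(4*(-1 - 3)) = 26*(3/(2 + 3*(4*(-1 - 3)))) = 26*(3/(2 + 3*(4*(-4)))) = 26*(3/(2 + 3*(-16))) = 26*(3/(2 - 48)) = 26*(3/(-46)) = 26*(3*(-1/46)) = 26*(-3/46) = -39/23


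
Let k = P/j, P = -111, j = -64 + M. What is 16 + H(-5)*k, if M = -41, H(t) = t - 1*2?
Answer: 43/5 ≈ 8.6000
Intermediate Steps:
H(t) = -2 + t (H(t) = t - 2 = -2 + t)
j = -105 (j = -64 - 41 = -105)
k = 37/35 (k = -111/(-105) = -111*(-1/105) = 37/35 ≈ 1.0571)
16 + H(-5)*k = 16 + (-2 - 5)*(37/35) = 16 - 7*37/35 = 16 - 37/5 = 43/5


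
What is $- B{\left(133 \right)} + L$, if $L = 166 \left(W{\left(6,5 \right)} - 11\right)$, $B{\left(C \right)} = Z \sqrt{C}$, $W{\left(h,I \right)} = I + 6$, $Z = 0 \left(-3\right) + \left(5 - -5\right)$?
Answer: $- 10 \sqrt{133} \approx -115.33$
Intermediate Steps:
$Z = 10$ ($Z = 0 + \left(5 + 5\right) = 0 + 10 = 10$)
$W{\left(h,I \right)} = 6 + I$
$B{\left(C \right)} = 10 \sqrt{C}$
$L = 0$ ($L = 166 \left(\left(6 + 5\right) - 11\right) = 166 \left(11 - 11\right) = 166 \cdot 0 = 0$)
$- B{\left(133 \right)} + L = - 10 \sqrt{133} + 0 = - 10 \sqrt{133}$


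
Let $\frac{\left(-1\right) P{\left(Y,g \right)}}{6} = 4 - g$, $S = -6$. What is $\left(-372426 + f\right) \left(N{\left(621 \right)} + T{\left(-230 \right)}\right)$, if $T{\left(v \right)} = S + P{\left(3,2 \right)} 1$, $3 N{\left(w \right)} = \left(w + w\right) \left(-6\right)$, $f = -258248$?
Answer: $1577946348$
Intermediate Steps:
$N{\left(w \right)} = - 4 w$ ($N{\left(w \right)} = \frac{\left(w + w\right) \left(-6\right)}{3} = \frac{2 w \left(-6\right)}{3} = \frac{\left(-12\right) w}{3} = - 4 w$)
$P{\left(Y,g \right)} = -24 + 6 g$ ($P{\left(Y,g \right)} = - 6 \left(4 - g\right) = -24 + 6 g$)
$T{\left(v \right)} = -18$ ($T{\left(v \right)} = -6 + \left(-24 + 6 \cdot 2\right) 1 = -6 + \left(-24 + 12\right) 1 = -6 - 12 = -18$)
$\left(-372426 + f\right) \left(N{\left(621 \right)} + T{\left(-230 \right)}\right) = \left(-372426 - 258248\right) \left(\left(-4\right) 621 - 18\right) = - 630674 \left(-2484 - 18\right) = \left(-630674\right) \left(-2502\right) = 1577946348$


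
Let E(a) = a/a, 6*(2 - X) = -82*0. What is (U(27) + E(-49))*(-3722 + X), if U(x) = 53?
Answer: -200880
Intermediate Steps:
X = 2 (X = 2 - (-41)*0/3 = 2 - ⅙*0 = 2 + 0 = 2)
E(a) = 1
(U(27) + E(-49))*(-3722 + X) = (53 + 1)*(-3722 + 2) = 54*(-3720) = -200880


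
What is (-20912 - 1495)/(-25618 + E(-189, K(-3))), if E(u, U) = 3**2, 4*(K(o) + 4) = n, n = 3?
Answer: 22407/25609 ≈ 0.87497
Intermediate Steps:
K(o) = -13/4 (K(o) = -4 + (1/4)*3 = -4 + 3/4 = -13/4)
E(u, U) = 9
(-20912 - 1495)/(-25618 + E(-189, K(-3))) = (-20912 - 1495)/(-25618 + 9) = -22407/(-25609) = -22407*(-1/25609) = 22407/25609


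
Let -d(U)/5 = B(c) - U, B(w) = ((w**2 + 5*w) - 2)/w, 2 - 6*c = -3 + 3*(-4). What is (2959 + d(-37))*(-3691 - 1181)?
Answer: -226802156/17 ≈ -1.3341e+7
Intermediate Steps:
c = 17/6 (c = 1/3 - (-3 + 3*(-4))/6 = 1/3 - (-3 - 12)/6 = 1/3 - 1/6*(-15) = 1/3 + 5/2 = 17/6 ≈ 2.8333)
B(w) = (-2 + w**2 + 5*w)/w
d(U) = -3635/102 + 5*U (d(U) = -5*((5 + 17/6 - 2/17/6) - U) = -5*((5 + 17/6 - 2*6/17) - U) = -5*((5 + 17/6 - 12/17) - U) = -5*(727/102 - U) = -3635/102 + 5*U)
(2959 + d(-37))*(-3691 - 1181) = (2959 + (-3635/102 + 5*(-37)))*(-3691 - 1181) = (2959 + (-3635/102 - 185))*(-4872) = (2959 - 22505/102)*(-4872) = (279313/102)*(-4872) = -226802156/17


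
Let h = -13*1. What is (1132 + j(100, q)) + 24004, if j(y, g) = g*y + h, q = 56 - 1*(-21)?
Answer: 32823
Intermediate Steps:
h = -13
q = 77 (q = 56 + 21 = 77)
j(y, g) = -13 + g*y (j(y, g) = g*y - 13 = -13 + g*y)
(1132 + j(100, q)) + 24004 = (1132 + (-13 + 77*100)) + 24004 = (1132 + (-13 + 7700)) + 24004 = (1132 + 7687) + 24004 = 8819 + 24004 = 32823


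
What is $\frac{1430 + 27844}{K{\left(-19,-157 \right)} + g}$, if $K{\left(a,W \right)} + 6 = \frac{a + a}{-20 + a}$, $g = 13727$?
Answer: $\frac{163098}{76451} \approx 2.1334$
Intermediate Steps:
$K{\left(a,W \right)} = -6 + \frac{2 a}{-20 + a}$ ($K{\left(a,W \right)} = -6 + \frac{a + a}{-20 + a} = -6 + \frac{2 a}{-20 + a}$)
$\frac{1430 + 27844}{K{\left(-19,-157 \right)} + g} = \frac{1430 + 27844}{\frac{4 \left(30 - -19\right)}{-20 - 19} + 13727} = \frac{29274}{\frac{4 \left(30 + 19\right)}{-39} + 13727} = \frac{29274}{4 \left(- \frac{1}{39}\right) 49 + 13727} = \frac{29274}{- \frac{196}{39} + 13727} = \frac{29274}{\frac{535157}{39}} = 29274 \cdot \frac{39}{535157} = \frac{163098}{76451}$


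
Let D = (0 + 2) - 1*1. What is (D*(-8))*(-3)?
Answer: 24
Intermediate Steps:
D = 1 (D = 2 - 1 = 1)
(D*(-8))*(-3) = (1*(-8))*(-3) = -8*(-3) = 24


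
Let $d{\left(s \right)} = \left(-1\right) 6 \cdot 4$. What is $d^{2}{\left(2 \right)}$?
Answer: $576$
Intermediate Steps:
$d{\left(s \right)} = -24$ ($d{\left(s \right)} = \left(-6\right) 4 = -24$)
$d^{2}{\left(2 \right)} = \left(-24\right)^{2} = 576$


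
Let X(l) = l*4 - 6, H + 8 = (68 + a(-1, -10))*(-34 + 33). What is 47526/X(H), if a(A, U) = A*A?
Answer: -23763/157 ≈ -151.36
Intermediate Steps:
a(A, U) = A**2
H = -77 (H = -8 + (68 + (-1)**2)*(-34 + 33) = -8 + (68 + 1)*(-1) = -8 + 69*(-1) = -8 - 69 = -77)
X(l) = -6 + 4*l (X(l) = 4*l - 6 = -6 + 4*l)
47526/X(H) = 47526/(-6 + 4*(-77)) = 47526/(-6 - 308) = 47526/(-314) = 47526*(-1/314) = -23763/157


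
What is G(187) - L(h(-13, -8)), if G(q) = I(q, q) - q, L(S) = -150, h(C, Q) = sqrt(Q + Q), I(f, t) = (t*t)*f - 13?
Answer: 6539153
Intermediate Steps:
I(f, t) = -13 + f*t**2 (I(f, t) = t**2*f - 13 = f*t**2 - 13 = -13 + f*t**2)
h(C, Q) = sqrt(2)*sqrt(Q) (h(C, Q) = sqrt(2*Q) = sqrt(2)*sqrt(Q))
G(q) = -13 + q**3 - q (G(q) = (-13 + q*q**2) - q = (-13 + q**3) - q = -13 + q**3 - q)
G(187) - L(h(-13, -8)) = (-13 + 187**3 - 1*187) - 1*(-150) = (-13 + 6539203 - 187) + 150 = 6539003 + 150 = 6539153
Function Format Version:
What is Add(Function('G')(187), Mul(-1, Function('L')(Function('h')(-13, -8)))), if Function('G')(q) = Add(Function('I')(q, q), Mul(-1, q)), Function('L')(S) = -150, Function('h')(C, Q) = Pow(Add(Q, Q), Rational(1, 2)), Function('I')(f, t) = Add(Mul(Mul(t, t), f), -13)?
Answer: 6539153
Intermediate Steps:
Function('I')(f, t) = Add(-13, Mul(f, Pow(t, 2))) (Function('I')(f, t) = Add(Mul(Pow(t, 2), f), -13) = Add(Mul(f, Pow(t, 2)), -13) = Add(-13, Mul(f, Pow(t, 2))))
Function('h')(C, Q) = Mul(Pow(2, Rational(1, 2)), Pow(Q, Rational(1, 2))) (Function('h')(C, Q) = Pow(Mul(2, Q), Rational(1, 2)) = Mul(Pow(2, Rational(1, 2)), Pow(Q, Rational(1, 2))))
Function('G')(q) = Add(-13, Pow(q, 3), Mul(-1, q)) (Function('G')(q) = Add(Add(-13, Mul(q, Pow(q, 2))), Mul(-1, q)) = Add(Add(-13, Pow(q, 3)), Mul(-1, q)) = Add(-13, Pow(q, 3), Mul(-1, q)))
Add(Function('G')(187), Mul(-1, Function('L')(Function('h')(-13, -8)))) = Add(Add(-13, Pow(187, 3), Mul(-1, 187)), Mul(-1, -150)) = Add(Add(-13, 6539203, -187), 150) = Add(6539003, 150) = 6539153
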